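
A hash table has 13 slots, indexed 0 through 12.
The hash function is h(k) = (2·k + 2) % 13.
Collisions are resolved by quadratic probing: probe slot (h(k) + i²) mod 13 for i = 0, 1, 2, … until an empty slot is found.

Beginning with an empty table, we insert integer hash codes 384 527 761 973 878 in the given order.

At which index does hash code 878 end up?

12

Insert 384: h=3, slot 3 empty → index 3.
Insert 527: h=3, slot 3 occupied → index 4.
Insert 761: h=3, slots 3,4 occupied → index 7.
Insert 973: h=11, slot 11 empty → index 11.
Insert 878: h=3, slots 3,4,7 occupied → index 12.
Table: [., ., ., 384, 527, ., ., 761, ., ., ., 973, 878]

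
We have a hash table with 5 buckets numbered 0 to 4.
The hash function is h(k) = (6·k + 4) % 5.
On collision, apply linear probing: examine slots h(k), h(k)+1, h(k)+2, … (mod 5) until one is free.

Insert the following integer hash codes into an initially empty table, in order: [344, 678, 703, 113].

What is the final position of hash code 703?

Insert 344: h=3, slot 3 empty -> index 3.
Insert 678: h=2, slot 2 empty -> index 2.
Insert 703: h=2, slots 2,3 occupied -> index 4.
Insert 113: h=2, slots 2,3,4 occupied -> index 0.
Table: [113, _, 678, 344, 703]

4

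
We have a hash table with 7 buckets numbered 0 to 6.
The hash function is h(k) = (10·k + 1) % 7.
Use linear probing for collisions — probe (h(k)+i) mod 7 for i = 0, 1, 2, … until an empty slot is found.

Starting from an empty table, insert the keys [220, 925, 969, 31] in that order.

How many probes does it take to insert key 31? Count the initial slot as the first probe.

220 hashes to 3; slot 3 is free -> place at 3.
925 hashes to 4; slot 4 is free -> place at 4.
969 hashes to 3; 3,4 taken -> place at 5.
31 hashes to 3; 3,4,5 taken -> place at 6.
Table: [—, —, —, 220, 925, 969, 31]

4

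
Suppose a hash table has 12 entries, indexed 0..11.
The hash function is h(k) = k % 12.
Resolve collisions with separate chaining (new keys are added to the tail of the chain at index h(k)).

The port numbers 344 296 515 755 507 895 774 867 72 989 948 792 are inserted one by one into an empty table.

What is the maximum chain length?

344 -> bucket 8
296 -> bucket 8 (collision)
515 -> bucket 11
755 -> bucket 11 (collision)
507 -> bucket 3
895 -> bucket 7
774 -> bucket 6
867 -> bucket 3 (collision)
72 -> bucket 0
989 -> bucket 5
948 -> bucket 0 (collision)
792 -> bucket 0 (collision)
Final buckets:
0: 72 -> 948 -> 792
1: _
2: _
3: 507 -> 867
4: _
5: 989
6: 774
7: 895
8: 344 -> 296
9: _
10: _
11: 515 -> 755

3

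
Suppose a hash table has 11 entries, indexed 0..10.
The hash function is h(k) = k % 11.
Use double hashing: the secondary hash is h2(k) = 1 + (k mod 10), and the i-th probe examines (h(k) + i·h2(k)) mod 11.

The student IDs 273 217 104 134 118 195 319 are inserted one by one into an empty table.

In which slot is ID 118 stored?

6

273 hashes to 9; slot 9 is free -> place at 9.
217 hashes to 8; slot 8 is free -> place at 8.
104 hashes to 5; slot 5 is free -> place at 5.
134 hashes to 2; slot 2 is free -> place at 2.
118 hashes to 8, h2=9; 8 taken -> place at 6.
195 hashes to 8, h2=6; 8 taken -> place at 3.
319 hashes to 0; slot 0 is free -> place at 0.
Table: [319, —, 134, 195, —, 104, 118, —, 217, 273, —]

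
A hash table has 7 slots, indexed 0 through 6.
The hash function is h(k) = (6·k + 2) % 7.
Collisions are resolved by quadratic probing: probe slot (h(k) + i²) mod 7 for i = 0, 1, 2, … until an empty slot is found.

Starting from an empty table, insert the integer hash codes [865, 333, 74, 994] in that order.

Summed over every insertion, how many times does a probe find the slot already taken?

865: h=5 -> slot 5
333: h=5, probe 5,6 -> slot 6
74: h=5, probe 5,6,2 -> slot 2
994: h=2, probe 2,3 -> slot 3
Table: [_, _, 74, 994, _, 865, 333]

4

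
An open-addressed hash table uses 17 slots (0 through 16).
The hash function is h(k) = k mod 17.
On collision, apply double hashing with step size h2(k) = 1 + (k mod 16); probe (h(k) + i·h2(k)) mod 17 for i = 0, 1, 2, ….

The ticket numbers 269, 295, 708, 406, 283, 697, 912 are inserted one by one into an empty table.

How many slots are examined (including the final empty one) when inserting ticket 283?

3

269: h=14 → slot 14
295: h=6 → slot 6
708: h=11 → slot 11
406: h=15 → slot 15
283: h=11, h2=12, probe 11,6,1 → slot 1
697: h=0 → slot 0
912: h=11, h2=1, probe 11,12 → slot 12
Table: [697, 283, ∅, ∅, ∅, ∅, 295, ∅, ∅, ∅, ∅, 708, 912, ∅, 269, 406, ∅]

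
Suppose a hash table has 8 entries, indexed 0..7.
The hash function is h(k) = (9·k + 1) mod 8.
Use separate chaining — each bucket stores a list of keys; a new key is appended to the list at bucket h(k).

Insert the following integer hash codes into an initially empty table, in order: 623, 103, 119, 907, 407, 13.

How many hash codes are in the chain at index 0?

623 -> bucket 0
103 -> bucket 0 (collision)
119 -> bucket 0 (collision)
907 -> bucket 4
407 -> bucket 0 (collision)
13 -> bucket 6
Final buckets:
0: 623 -> 103 -> 119 -> 407
1: ∅
2: ∅
3: ∅
4: 907
5: ∅
6: 13
7: ∅

4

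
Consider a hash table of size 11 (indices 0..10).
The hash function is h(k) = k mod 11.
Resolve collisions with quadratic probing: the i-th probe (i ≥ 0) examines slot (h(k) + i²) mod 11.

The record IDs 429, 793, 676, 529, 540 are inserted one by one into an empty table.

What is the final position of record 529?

429: h=0 → slot 0
793: h=1 → slot 1
676: h=5 → slot 5
529: h=1, probe 1,2 → slot 2
540: h=1, probe 1,2,5,10 → slot 10
Table: [429, 793, 529, —, —, 676, —, —, —, —, 540]

2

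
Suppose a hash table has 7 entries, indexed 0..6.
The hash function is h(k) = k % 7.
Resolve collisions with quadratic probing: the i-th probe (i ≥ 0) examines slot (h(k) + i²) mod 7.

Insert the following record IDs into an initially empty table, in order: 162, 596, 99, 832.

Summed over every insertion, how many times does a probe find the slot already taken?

3

Insert 162: h=1, slot 1 empty → index 1.
Insert 596: h=1, slot 1 occupied → index 2.
Insert 99: h=1, slots 1,2 occupied → index 5.
Insert 832: h=6, slot 6 empty → index 6.
Table: [∅, 162, 596, ∅, ∅, 99, 832]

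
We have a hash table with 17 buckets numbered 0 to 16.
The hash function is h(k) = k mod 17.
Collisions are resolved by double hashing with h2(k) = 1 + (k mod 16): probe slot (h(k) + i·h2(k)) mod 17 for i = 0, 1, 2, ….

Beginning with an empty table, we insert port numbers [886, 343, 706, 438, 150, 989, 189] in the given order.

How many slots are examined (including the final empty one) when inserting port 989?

2

Insert 886: h=2, slot 2 empty → index 2.
Insert 343: h=3, slot 3 empty → index 3.
Insert 706: h=9, slot 9 empty → index 9.
Insert 438: h=13, slot 13 empty → index 13.
Insert 150: h=14, slot 14 empty → index 14.
Insert 989: h=3, h2=14, slot 3 occupied → index 0.
Insert 189: h=2, h2=14, slot 2 occupied → index 16.
Table: [989, —, 886, 343, —, —, —, —, —, 706, —, —, —, 438, 150, —, 189]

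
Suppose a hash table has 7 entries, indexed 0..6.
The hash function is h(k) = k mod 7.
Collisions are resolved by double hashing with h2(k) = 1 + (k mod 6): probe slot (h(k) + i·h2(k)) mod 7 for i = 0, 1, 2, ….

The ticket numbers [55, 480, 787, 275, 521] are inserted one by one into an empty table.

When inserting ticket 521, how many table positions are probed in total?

3

55: h=6 => slot 6
480: h=4 => slot 4
787: h=3 => slot 3
275: h=2 => slot 2
521: h=3, h2=6, probe 3,2,1 => slot 1
Table: [—, 521, 275, 787, 480, —, 55]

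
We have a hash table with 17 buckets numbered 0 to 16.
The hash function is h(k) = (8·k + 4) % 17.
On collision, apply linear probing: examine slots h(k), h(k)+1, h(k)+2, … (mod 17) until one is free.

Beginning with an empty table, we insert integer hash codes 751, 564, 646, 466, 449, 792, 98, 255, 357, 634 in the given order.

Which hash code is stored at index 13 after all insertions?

634

751 hashes to 11; slot 11 is free -> place at 11.
564 hashes to 11; 11 taken -> place at 12.
646 hashes to 4; slot 4 is free -> place at 4.
466 hashes to 9; slot 9 is free -> place at 9.
449 hashes to 9; 9 taken -> place at 10.
792 hashes to 16; slot 16 is free -> place at 16.
98 hashes to 6; slot 6 is free -> place at 6.
255 hashes to 4; 4 taken -> place at 5.
357 hashes to 4; 4,5,6 taken -> place at 7.
634 hashes to 10; 10,11,12 taken -> place at 13.
Table: [-, -, -, -, 646, 255, 98, 357, -, 466, 449, 751, 564, 634, -, -, 792]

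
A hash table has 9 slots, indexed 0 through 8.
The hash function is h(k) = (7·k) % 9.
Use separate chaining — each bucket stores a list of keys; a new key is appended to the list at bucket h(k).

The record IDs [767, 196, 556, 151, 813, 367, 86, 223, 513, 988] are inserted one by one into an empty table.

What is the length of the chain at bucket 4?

6

Insert 767: h=5, bucket 5 empty -> new chain.
Insert 196: h=4, bucket 4 empty -> new chain.
Insert 556: h=4, bucket 4 nonempty -> append to chain.
Insert 151: h=4, bucket 4 nonempty -> append to chain.
Insert 813: h=3, bucket 3 empty -> new chain.
Insert 367: h=4, bucket 4 nonempty -> append to chain.
Insert 86: h=8, bucket 8 empty -> new chain.
Insert 223: h=4, bucket 4 nonempty -> append to chain.
Insert 513: h=0, bucket 0 empty -> new chain.
Insert 988: h=4, bucket 4 nonempty -> append to chain.
Final buckets:
0: 513
1: _
2: _
3: 813
4: 196 -> 556 -> 151 -> 367 -> 223 -> 988
5: 767
6: _
7: _
8: 86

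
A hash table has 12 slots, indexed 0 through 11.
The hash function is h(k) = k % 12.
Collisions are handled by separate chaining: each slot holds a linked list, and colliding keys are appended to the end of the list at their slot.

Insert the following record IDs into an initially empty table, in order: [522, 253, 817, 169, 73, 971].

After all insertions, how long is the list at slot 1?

522 -> bucket 6
253 -> bucket 1
817 -> bucket 1 (collision)
169 -> bucket 1 (collision)
73 -> bucket 1 (collision)
971 -> bucket 11
Final buckets:
0: .
1: 253 -> 817 -> 169 -> 73
2: .
3: .
4: .
5: .
6: 522
7: .
8: .
9: .
10: .
11: 971

4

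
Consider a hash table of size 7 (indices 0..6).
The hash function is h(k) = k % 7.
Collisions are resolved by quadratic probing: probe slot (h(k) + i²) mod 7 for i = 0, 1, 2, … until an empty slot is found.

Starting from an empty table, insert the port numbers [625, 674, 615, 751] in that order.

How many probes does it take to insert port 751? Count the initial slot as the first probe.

4

625: h=2 => slot 2
674: h=2, probe 2,3 => slot 3
615: h=6 => slot 6
751: h=2, probe 2,3,6,4 => slot 4
Table: [., ., 625, 674, 751, ., 615]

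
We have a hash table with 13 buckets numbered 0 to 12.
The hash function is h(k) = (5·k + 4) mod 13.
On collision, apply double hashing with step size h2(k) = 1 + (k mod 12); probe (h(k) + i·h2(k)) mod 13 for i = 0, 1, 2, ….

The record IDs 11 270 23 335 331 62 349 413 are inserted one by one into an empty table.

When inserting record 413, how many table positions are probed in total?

6

Insert 11: h=7, slot 7 empty -> index 7.
Insert 270: h=2, slot 2 empty -> index 2.
Insert 23: h=2, h2=12, slot 2 occupied -> index 1.
Insert 335: h=2, h2=12, slots 2,1 occupied -> index 0.
Insert 331: h=8, slot 8 empty -> index 8.
Insert 62: h=2, h2=3, slot 2 occupied -> index 5.
Insert 349: h=7, h2=2, slot 7 occupied -> index 9.
Insert 413: h=2, h2=6, slots 2,8,1,7,0 occupied -> index 6.
Table: [335, 23, 270, ∅, ∅, 62, 413, 11, 331, 349, ∅, ∅, ∅]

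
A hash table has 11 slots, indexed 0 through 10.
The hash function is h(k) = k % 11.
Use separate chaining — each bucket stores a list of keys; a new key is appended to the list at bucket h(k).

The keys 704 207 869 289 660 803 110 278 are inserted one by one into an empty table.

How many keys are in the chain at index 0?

5

Insert 704: h=0, bucket 0 empty → new chain.
Insert 207: h=9, bucket 9 empty → new chain.
Insert 869: h=0, bucket 0 nonempty → append to chain.
Insert 289: h=3, bucket 3 empty → new chain.
Insert 660: h=0, bucket 0 nonempty → append to chain.
Insert 803: h=0, bucket 0 nonempty → append to chain.
Insert 110: h=0, bucket 0 nonempty → append to chain.
Insert 278: h=3, bucket 3 nonempty → append to chain.
Final buckets:
0: 704 -> 869 -> 660 -> 803 -> 110
1: _
2: _
3: 289 -> 278
4: _
5: _
6: _
7: _
8: _
9: 207
10: _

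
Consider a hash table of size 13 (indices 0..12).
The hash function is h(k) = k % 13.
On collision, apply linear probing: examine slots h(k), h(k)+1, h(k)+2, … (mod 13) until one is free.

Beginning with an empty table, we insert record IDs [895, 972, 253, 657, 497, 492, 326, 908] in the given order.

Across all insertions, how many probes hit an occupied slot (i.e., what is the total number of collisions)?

895: h=11 => slot 11
972: h=10 => slot 10
253: h=6 => slot 6
657: h=7 => slot 7
497: h=3 => slot 3
492: h=11, probe 11,12 => slot 12
326: h=1 => slot 1
908: h=11, probe 11,12,0 => slot 0
Table: [908, 326, ∅, 497, ∅, ∅, 253, 657, ∅, ∅, 972, 895, 492]

3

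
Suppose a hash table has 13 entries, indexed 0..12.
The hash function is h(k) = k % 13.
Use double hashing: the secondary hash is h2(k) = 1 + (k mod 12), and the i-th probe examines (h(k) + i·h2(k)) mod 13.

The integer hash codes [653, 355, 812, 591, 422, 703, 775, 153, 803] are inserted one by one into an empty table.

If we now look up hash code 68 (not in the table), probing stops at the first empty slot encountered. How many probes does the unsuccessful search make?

2

653 hashes to 3; slot 3 is free -> place at 3.
355 hashes to 4; slot 4 is free -> place at 4.
812 hashes to 6; slot 6 is free -> place at 6.
591 hashes to 6, h2=4; 6 taken -> place at 10.
422 hashes to 6, h2=3; 6 taken -> place at 9.
703 hashes to 1; slot 1 is free -> place at 1.
775 hashes to 8; slot 8 is free -> place at 8.
153 hashes to 10, h2=10; 10 taken -> place at 7.
803 hashes to 10, h2=12; 10,9,8,7,6 taken -> place at 5.
Table: [-, 703, -, 653, 355, 803, 812, 153, 775, 422, 591, -, -]
Lookup 68: h=3, h2=9, probe 3,12 → slot 12 empty, not found.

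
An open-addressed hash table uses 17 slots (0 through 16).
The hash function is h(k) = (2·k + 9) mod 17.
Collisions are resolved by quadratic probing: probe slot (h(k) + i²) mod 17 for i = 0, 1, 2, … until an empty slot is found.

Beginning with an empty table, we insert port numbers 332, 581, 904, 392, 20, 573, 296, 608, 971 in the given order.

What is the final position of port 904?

16

332 hashes to 10; slot 10 is free -> place at 10.
581 hashes to 15; slot 15 is free -> place at 15.
904 hashes to 15; 15 taken -> place at 16.
392 hashes to 11; slot 11 is free -> place at 11.
20 hashes to 15; 15,16 taken -> place at 2.
573 hashes to 16; 16 taken -> place at 0.
296 hashes to 6; slot 6 is free -> place at 6.
608 hashes to 1; slot 1 is free -> place at 1.
971 hashes to 13; slot 13 is free -> place at 13.
Table: [573, 608, 20, ∅, ∅, ∅, 296, ∅, ∅, ∅, 332, 392, ∅, 971, ∅, 581, 904]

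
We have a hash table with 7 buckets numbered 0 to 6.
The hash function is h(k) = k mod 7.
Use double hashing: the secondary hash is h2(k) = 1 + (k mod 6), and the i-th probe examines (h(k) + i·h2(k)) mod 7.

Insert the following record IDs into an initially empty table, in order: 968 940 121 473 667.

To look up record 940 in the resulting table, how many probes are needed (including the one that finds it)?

2

968: h=2 → slot 2
940: h=2, h2=5, probe 2,0 → slot 0
121: h=2, h2=2, probe 2,4 → slot 4
473: h=4, h2=6, probe 4,3 → slot 3
667: h=2, h2=2, probe 2,4,6 → slot 6
Table: [940, ., 968, 473, 121, ., 667]
Lookup 940: h=2, h2=5, probe 2,0 → found at 0.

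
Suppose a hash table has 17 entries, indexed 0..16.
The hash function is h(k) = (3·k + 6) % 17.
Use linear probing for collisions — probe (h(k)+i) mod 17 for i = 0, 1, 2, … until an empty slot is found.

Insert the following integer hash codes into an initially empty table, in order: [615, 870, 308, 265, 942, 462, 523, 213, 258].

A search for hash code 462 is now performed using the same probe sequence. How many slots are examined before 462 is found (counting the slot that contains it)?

615 hashes to 15; slot 15 is free => place at 15.
870 hashes to 15; 15 taken => place at 16.
308 hashes to 12; slot 12 is free => place at 12.
265 hashes to 2; slot 2 is free => place at 2.
942 hashes to 10; slot 10 is free => place at 10.
462 hashes to 15; 15,16 taken => place at 0.
523 hashes to 11; slot 11 is free => place at 11.
213 hashes to 16; 16,0 taken => place at 1.
258 hashes to 15; 15,16,0,1,2 taken => place at 3.
Table: [462, 213, 265, 258, ., ., ., ., ., ., 942, 523, 308, ., ., 615, 870]
Lookup 462: h=15, probe 15,16,0 → found at 0.

3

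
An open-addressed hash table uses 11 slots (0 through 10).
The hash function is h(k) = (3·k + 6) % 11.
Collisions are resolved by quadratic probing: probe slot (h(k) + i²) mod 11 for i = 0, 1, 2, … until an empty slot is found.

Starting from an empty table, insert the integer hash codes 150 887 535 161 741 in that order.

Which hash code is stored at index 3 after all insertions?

161

150 hashes to 5; slot 5 is free -> place at 5.
887 hashes to 5; 5 taken -> place at 6.
535 hashes to 5; 5,6 taken -> place at 9.
161 hashes to 5; 5,6,9 taken -> place at 3.
741 hashes to 7; slot 7 is free -> place at 7.
Table: [—, —, —, 161, —, 150, 887, 741, —, 535, —]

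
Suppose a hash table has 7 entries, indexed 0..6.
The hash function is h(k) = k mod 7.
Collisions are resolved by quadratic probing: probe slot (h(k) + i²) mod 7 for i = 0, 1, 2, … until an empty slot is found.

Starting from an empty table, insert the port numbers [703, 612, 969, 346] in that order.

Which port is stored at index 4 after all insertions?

703 hashes to 3; slot 3 is free => place at 3.
612 hashes to 3; 3 taken => place at 4.
969 hashes to 3; 3,4 taken => place at 0.
346 hashes to 3; 3,4,0 taken => place at 5.
Table: [969, _, _, 703, 612, 346, _]

612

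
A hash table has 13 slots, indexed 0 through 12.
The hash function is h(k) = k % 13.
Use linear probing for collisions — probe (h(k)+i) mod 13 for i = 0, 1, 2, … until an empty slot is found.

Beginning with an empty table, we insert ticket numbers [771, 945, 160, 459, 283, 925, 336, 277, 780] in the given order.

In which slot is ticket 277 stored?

771 hashes to 4; slot 4 is free => place at 4.
945 hashes to 9; slot 9 is free => place at 9.
160 hashes to 4; 4 taken => place at 5.
459 hashes to 4; 4,5 taken => place at 6.
283 hashes to 10; slot 10 is free => place at 10.
925 hashes to 2; slot 2 is free => place at 2.
336 hashes to 11; slot 11 is free => place at 11.
277 hashes to 4; 4,5,6 taken => place at 7.
780 hashes to 0; slot 0 is free => place at 0.
Table: [780, -, 925, -, 771, 160, 459, 277, -, 945, 283, 336, -]

7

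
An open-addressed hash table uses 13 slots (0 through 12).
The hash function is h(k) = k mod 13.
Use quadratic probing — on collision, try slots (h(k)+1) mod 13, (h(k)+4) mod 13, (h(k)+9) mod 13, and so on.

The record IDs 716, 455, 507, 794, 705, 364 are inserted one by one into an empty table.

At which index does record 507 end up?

716: h=1 -> slot 1
455: h=0 -> slot 0
507: h=0, probe 0,1,4 -> slot 4
794: h=1, probe 1,2 -> slot 2
705: h=3 -> slot 3
364: h=0, probe 0,1,4,9 -> slot 9
Table: [455, 716, 794, 705, 507, —, —, —, —, 364, —, —, —]

4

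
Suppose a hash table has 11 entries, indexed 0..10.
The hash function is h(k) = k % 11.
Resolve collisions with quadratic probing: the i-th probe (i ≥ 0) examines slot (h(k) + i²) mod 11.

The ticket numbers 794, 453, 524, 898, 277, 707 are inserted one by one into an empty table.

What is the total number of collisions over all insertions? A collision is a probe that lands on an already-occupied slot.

794: h=2 → slot 2
453: h=2, probe 2,3 → slot 3
524: h=7 → slot 7
898: h=7, probe 7,8 → slot 8
277: h=2, probe 2,3,6 → slot 6
707: h=3, probe 3,4 → slot 4
Table: [∅, ∅, 794, 453, 707, ∅, 277, 524, 898, ∅, ∅]

5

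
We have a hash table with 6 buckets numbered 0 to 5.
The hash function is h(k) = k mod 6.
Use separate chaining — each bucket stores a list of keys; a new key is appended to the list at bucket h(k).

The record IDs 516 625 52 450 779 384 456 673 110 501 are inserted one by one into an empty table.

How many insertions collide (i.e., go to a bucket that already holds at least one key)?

Insert 516: h=0, bucket 0 empty -> new chain.
Insert 625: h=1, bucket 1 empty -> new chain.
Insert 52: h=4, bucket 4 empty -> new chain.
Insert 450: h=0, bucket 0 nonempty -> append to chain.
Insert 779: h=5, bucket 5 empty -> new chain.
Insert 384: h=0, bucket 0 nonempty -> append to chain.
Insert 456: h=0, bucket 0 nonempty -> append to chain.
Insert 673: h=1, bucket 1 nonempty -> append to chain.
Insert 110: h=2, bucket 2 empty -> new chain.
Insert 501: h=3, bucket 3 empty -> new chain.
Final buckets:
0: 516 -> 450 -> 384 -> 456
1: 625 -> 673
2: 110
3: 501
4: 52
5: 779

4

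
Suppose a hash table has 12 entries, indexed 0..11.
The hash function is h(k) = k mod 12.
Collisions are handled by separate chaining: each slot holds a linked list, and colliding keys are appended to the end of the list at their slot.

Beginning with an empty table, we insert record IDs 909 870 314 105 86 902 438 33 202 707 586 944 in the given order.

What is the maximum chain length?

3

Insert 909: h=9, bucket 9 empty -> new chain.
Insert 870: h=6, bucket 6 empty -> new chain.
Insert 314: h=2, bucket 2 empty -> new chain.
Insert 105: h=9, bucket 9 nonempty -> append to chain.
Insert 86: h=2, bucket 2 nonempty -> append to chain.
Insert 902: h=2, bucket 2 nonempty -> append to chain.
Insert 438: h=6, bucket 6 nonempty -> append to chain.
Insert 33: h=9, bucket 9 nonempty -> append to chain.
Insert 202: h=10, bucket 10 empty -> new chain.
Insert 707: h=11, bucket 11 empty -> new chain.
Insert 586: h=10, bucket 10 nonempty -> append to chain.
Insert 944: h=8, bucket 8 empty -> new chain.
Final buckets:
0: .
1: .
2: 314 -> 86 -> 902
3: .
4: .
5: .
6: 870 -> 438
7: .
8: 944
9: 909 -> 105 -> 33
10: 202 -> 586
11: 707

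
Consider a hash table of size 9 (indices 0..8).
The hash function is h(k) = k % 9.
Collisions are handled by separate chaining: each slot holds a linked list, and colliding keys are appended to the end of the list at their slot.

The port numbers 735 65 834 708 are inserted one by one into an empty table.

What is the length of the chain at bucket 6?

735 → bucket 6
65 → bucket 2
834 → bucket 6 (collision)
708 → bucket 6 (collision)
Final buckets:
0: .
1: .
2: 65
3: .
4: .
5: .
6: 735 -> 834 -> 708
7: .
8: .

3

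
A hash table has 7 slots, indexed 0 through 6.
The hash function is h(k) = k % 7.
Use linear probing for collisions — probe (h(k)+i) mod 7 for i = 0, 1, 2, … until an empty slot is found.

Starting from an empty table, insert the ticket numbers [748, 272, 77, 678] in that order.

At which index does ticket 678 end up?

2

748 hashes to 6; slot 6 is free => place at 6.
272 hashes to 6; 6 taken => place at 0.
77 hashes to 0; 0 taken => place at 1.
678 hashes to 6; 6,0,1 taken => place at 2.
Table: [272, 77, 678, ., ., ., 748]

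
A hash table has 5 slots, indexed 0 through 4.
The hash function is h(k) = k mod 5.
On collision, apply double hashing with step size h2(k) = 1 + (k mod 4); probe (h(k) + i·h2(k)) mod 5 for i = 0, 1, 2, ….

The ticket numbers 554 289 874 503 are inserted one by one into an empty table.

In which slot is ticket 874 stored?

2

Insert 554: h=4, slot 4 empty → index 4.
Insert 289: h=4, h2=2, slot 4 occupied → index 1.
Insert 874: h=4, h2=3, slot 4 occupied → index 2.
Insert 503: h=3, slot 3 empty → index 3.
Table: [., 289, 874, 503, 554]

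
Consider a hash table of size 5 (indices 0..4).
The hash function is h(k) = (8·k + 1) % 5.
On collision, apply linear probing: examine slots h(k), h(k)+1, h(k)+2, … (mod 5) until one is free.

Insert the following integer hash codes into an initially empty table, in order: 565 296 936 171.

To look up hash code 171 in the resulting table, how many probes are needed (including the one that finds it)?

4

565 hashes to 1; slot 1 is free -> place at 1.
296 hashes to 4; slot 4 is free -> place at 4.
936 hashes to 4; 4 taken -> place at 0.
171 hashes to 4; 4,0,1 taken -> place at 2.
Table: [936, 565, 171, ., 296]
Lookup 171: h=4, probe 4,0,1,2 → found at 2.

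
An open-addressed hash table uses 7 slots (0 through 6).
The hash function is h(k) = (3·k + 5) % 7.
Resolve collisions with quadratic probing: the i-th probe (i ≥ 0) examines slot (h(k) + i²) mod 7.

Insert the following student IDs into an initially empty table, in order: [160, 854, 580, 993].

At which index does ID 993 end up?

6

160: h=2 → slot 2
854: h=5 → slot 5
580: h=2, probe 2,3 → slot 3
993: h=2, probe 2,3,6 → slot 6
Table: [_, _, 160, 580, _, 854, 993]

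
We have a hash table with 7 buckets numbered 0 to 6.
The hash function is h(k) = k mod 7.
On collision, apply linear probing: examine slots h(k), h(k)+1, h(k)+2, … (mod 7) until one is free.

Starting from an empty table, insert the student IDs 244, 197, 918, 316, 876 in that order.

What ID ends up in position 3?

316

Insert 244: h=6, slot 6 empty -> index 6.
Insert 197: h=1, slot 1 empty -> index 1.
Insert 918: h=1, slot 1 occupied -> index 2.
Insert 316: h=1, slots 1,2 occupied -> index 3.
Insert 876: h=1, slots 1,2,3 occupied -> index 4.
Table: [∅, 197, 918, 316, 876, ∅, 244]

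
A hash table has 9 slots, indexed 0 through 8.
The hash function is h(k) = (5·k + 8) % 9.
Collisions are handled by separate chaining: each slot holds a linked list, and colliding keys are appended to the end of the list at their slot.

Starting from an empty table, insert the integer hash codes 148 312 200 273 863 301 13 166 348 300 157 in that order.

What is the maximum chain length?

148 -> bucket 1
312 -> bucket 2
200 -> bucket 0
273 -> bucket 5
863 -> bucket 3
301 -> bucket 1 (collision)
13 -> bucket 1 (collision)
166 -> bucket 1 (collision)
348 -> bucket 2 (collision)
300 -> bucket 5 (collision)
157 -> bucket 1 (collision)
Final buckets:
0: 200
1: 148 -> 301 -> 13 -> 166 -> 157
2: 312 -> 348
3: 863
4: ∅
5: 273 -> 300
6: ∅
7: ∅
8: ∅

5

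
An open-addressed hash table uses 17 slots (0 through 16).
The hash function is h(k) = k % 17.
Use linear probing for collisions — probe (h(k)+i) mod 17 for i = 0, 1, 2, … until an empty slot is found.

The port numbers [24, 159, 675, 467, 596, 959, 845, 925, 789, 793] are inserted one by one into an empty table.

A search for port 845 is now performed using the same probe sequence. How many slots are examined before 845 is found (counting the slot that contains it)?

2

24: h=7 => slot 7
159: h=6 => slot 6
675: h=12 => slot 12
467: h=8 => slot 8
596: h=1 => slot 1
959: h=7, probe 7,8,9 => slot 9
845: h=12, probe 12,13 => slot 13
925: h=7, probe 7,8,9,10 => slot 10
789: h=7, probe 7,8,9,10,11 => slot 11
793: h=11, probe 11,12,13,14 => slot 14
Table: [—, 596, —, —, —, —, 159, 24, 467, 959, 925, 789, 675, 845, 793, —, —]
Lookup 845: h=12, probe 12,13 → found at 13.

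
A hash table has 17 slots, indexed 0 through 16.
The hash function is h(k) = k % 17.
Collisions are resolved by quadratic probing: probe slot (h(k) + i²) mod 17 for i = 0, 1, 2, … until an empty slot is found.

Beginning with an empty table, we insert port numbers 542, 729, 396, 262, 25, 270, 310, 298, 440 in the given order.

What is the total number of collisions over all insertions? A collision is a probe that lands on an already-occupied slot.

542: h=15 => slot 15
729: h=15, probe 15,16 => slot 16
396: h=5 => slot 5
262: h=7 => slot 7
25: h=8 => slot 8
270: h=15, probe 15,16,2 => slot 2
310: h=4 => slot 4
298: h=9 => slot 9
440: h=15, probe 15,16,2,7,14 => slot 14
Table: [-, -, 270, -, 310, 396, -, 262, 25, 298, -, -, -, -, 440, 542, 729]

7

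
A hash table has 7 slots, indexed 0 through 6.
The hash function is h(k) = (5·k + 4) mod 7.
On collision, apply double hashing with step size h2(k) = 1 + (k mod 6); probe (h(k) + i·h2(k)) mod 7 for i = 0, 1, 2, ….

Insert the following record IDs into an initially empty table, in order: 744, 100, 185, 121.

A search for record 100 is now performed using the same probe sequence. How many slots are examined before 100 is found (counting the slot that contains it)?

2

Insert 744: h=0, slot 0 empty => index 0.
Insert 100: h=0, h2=5, slot 0 occupied => index 5.
Insert 185: h=5, h2=6, slot 5 occupied => index 4.
Insert 121: h=0, h2=2, slot 0 occupied => index 2.
Table: [744, ., 121, ., 185, 100, .]
Lookup 100: h=0, h2=5, probe 0,5 → found at 5.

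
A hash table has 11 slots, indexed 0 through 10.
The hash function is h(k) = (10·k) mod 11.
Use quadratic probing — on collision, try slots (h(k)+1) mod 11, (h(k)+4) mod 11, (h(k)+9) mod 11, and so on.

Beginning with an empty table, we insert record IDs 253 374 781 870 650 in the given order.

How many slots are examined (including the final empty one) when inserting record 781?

Insert 253: h=0, slot 0 empty => index 0.
Insert 374: h=0, slot 0 occupied => index 1.
Insert 781: h=0, slots 0,1 occupied => index 4.
Insert 870: h=10, slot 10 empty => index 10.
Insert 650: h=10, slots 10,0 occupied => index 3.
Table: [253, 374, ∅, 650, 781, ∅, ∅, ∅, ∅, ∅, 870]

3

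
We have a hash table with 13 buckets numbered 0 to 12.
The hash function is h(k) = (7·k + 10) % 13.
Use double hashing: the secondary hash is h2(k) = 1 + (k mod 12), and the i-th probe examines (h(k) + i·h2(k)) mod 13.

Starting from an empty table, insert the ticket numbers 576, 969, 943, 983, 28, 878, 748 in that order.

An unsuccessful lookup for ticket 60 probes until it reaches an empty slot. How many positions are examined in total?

3

Insert 576: h=12, slot 12 empty => index 12.
Insert 969: h=7, slot 7 empty => index 7.
Insert 943: h=7, h2=8, slot 7 occupied => index 2.
Insert 983: h=1, slot 1 empty => index 1.
Insert 28: h=11, slot 11 empty => index 11.
Insert 878: h=7, h2=3, slot 7 occupied => index 10.
Insert 748: h=7, h2=5, slots 7,12 occupied => index 4.
Table: [., 983, 943, ., 748, ., ., 969, ., ., 878, 28, 576]
Lookup 60: h=1, h2=1, probe 1,2,3 → slot 3 empty, not found.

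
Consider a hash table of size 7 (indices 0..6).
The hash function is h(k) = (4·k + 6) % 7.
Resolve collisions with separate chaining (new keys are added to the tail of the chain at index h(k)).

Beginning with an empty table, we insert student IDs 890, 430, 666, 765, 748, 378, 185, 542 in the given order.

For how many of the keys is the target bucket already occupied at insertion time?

890 → bucket 3
430 → bucket 4
666 → bucket 3 (collision)
765 → bucket 0
748 → bucket 2
378 → bucket 6
185 → bucket 4 (collision)
542 → bucket 4 (collision)
Final buckets:
0: 765
1: —
2: 748
3: 890 -> 666
4: 430 -> 185 -> 542
5: —
6: 378

3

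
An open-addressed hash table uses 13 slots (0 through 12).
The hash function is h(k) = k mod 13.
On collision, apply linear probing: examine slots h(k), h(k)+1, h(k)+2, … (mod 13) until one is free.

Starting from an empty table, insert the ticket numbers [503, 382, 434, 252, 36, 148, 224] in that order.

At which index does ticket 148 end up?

503 hashes to 9; slot 9 is free → place at 9.
382 hashes to 5; slot 5 is free → place at 5.
434 hashes to 5; 5 taken → place at 6.
252 hashes to 5; 5,6 taken → place at 7.
36 hashes to 10; slot 10 is free → place at 10.
148 hashes to 5; 5,6,7 taken → place at 8.
224 hashes to 3; slot 3 is free → place at 3.
Table: [∅, ∅, ∅, 224, ∅, 382, 434, 252, 148, 503, 36, ∅, ∅]

8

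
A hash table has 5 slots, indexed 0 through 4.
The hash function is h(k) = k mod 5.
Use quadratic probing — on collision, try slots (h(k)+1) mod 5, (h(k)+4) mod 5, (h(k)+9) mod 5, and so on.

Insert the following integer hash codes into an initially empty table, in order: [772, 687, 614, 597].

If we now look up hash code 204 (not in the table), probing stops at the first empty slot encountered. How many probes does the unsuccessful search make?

2

772: h=2 => slot 2
687: h=2, probe 2,3 => slot 3
614: h=4 => slot 4
597: h=2, probe 2,3,1 => slot 1
Table: [_, 597, 772, 687, 614]
Lookup 204: h=4, probe 4,0 → slot 0 empty, not found.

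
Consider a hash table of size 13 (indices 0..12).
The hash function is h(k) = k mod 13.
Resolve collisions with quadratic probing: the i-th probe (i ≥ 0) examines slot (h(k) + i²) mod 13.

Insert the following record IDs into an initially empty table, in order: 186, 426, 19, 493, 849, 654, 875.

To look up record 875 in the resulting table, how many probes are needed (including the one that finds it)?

4

186 hashes to 4; slot 4 is free -> place at 4.
426 hashes to 10; slot 10 is free -> place at 10.
19 hashes to 6; slot 6 is free -> place at 6.
493 hashes to 12; slot 12 is free -> place at 12.
849 hashes to 4; 4 taken -> place at 5.
654 hashes to 4; 4,5 taken -> place at 8.
875 hashes to 4; 4,5,8 taken -> place at 0.
Table: [875, —, —, —, 186, 849, 19, —, 654, —, 426, —, 493]
Lookup 875: h=4, probe 4,5,8,0 → found at 0.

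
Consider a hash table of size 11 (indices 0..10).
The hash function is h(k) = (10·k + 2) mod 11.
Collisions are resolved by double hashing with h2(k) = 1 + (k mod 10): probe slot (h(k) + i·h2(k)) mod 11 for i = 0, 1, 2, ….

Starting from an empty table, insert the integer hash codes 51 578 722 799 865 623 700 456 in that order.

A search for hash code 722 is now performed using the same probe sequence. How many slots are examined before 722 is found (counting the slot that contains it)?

51 hashes to 6; slot 6 is free => place at 6.
578 hashes to 7; slot 7 is free => place at 7.
722 hashes to 6, h2=3; 6 taken => place at 9.
799 hashes to 6, h2=10; 6 taken => place at 5.
865 hashes to 6, h2=6; 6 taken => place at 1.
623 hashes to 6, h2=4; 6 taken => place at 10.
700 hashes to 6, h2=1; 6,7 taken => place at 8.
456 hashes to 8, h2=7; 8 taken => place at 4.
Table: [—, 865, —, —, 456, 799, 51, 578, 700, 722, 623]
Lookup 722: h=6, h2=3, probe 6,9 → found at 9.

2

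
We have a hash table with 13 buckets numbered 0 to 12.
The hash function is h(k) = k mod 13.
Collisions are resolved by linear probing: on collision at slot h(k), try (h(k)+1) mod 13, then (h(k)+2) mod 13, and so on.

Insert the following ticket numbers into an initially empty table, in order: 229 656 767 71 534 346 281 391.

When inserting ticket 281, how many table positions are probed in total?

229: h=8 → slot 8
656: h=6 → slot 6
767: h=0 → slot 0
71: h=6, probe 6,7 → slot 7
534: h=1 → slot 1
346: h=8, probe 8,9 → slot 9
281: h=8, probe 8,9,10 → slot 10
391: h=1, probe 1,2 → slot 2
Table: [767, 534, 391, —, —, —, 656, 71, 229, 346, 281, —, —]

3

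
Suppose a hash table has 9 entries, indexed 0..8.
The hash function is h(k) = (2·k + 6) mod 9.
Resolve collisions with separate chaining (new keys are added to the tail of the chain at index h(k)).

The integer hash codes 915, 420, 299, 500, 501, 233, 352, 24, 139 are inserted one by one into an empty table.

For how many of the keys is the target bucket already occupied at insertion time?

3

Insert 915: h=0, bucket 0 empty → new chain.
Insert 420: h=0, bucket 0 nonempty → append to chain.
Insert 299: h=1, bucket 1 empty → new chain.
Insert 500: h=7, bucket 7 empty → new chain.
Insert 501: h=0, bucket 0 nonempty → append to chain.
Insert 233: h=4, bucket 4 empty → new chain.
Insert 352: h=8, bucket 8 empty → new chain.
Insert 24: h=0, bucket 0 nonempty → append to chain.
Insert 139: h=5, bucket 5 empty → new chain.
Final buckets:
0: 915 -> 420 -> 501 -> 24
1: 299
2: .
3: .
4: 233
5: 139
6: .
7: 500
8: 352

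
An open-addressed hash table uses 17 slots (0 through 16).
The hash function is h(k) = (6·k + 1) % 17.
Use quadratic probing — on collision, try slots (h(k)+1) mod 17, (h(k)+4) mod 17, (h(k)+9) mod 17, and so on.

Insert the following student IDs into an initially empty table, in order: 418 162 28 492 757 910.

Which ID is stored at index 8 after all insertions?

Insert 418: h=10, slot 10 empty => index 10.
Insert 162: h=4, slot 4 empty => index 4.
Insert 28: h=16, slot 16 empty => index 16.
Insert 492: h=12, slot 12 empty => index 12.
Insert 757: h=4, slot 4 occupied => index 5.
Insert 910: h=4, slots 4,5 occupied => index 8.
Table: [∅, ∅, ∅, ∅, 162, 757, ∅, ∅, 910, ∅, 418, ∅, 492, ∅, ∅, ∅, 28]

910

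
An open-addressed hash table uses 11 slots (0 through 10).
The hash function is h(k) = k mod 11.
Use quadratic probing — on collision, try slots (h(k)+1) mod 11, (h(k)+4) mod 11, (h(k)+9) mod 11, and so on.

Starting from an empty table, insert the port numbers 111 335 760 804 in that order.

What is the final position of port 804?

10

111: h=1 => slot 1
335: h=5 => slot 5
760: h=1, probe 1,2 => slot 2
804: h=1, probe 1,2,5,10 => slot 10
Table: [_, 111, 760, _, _, 335, _, _, _, _, 804]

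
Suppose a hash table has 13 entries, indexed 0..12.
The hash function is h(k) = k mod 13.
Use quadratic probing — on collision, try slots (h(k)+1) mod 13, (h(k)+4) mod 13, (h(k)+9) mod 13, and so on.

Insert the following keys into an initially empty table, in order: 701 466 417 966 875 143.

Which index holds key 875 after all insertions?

Insert 701: h=12, slot 12 empty => index 12.
Insert 466: h=11, slot 11 empty => index 11.
Insert 417: h=1, slot 1 empty => index 1.
Insert 966: h=4, slot 4 empty => index 4.
Insert 875: h=4, slot 4 occupied => index 5.
Insert 143: h=0, slot 0 empty => index 0.
Table: [143, 417, -, -, 966, 875, -, -, -, -, -, 466, 701]

5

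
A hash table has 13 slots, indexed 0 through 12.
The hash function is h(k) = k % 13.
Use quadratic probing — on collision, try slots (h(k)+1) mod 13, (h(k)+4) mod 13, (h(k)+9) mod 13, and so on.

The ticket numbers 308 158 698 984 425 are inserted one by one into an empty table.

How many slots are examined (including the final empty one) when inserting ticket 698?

308 hashes to 9; slot 9 is free => place at 9.
158 hashes to 2; slot 2 is free => place at 2.
698 hashes to 9; 9 taken => place at 10.
984 hashes to 9; 9,10 taken => place at 0.
425 hashes to 9; 9,10,0 taken => place at 5.
Table: [984, ., 158, ., ., 425, ., ., ., 308, 698, ., .]

2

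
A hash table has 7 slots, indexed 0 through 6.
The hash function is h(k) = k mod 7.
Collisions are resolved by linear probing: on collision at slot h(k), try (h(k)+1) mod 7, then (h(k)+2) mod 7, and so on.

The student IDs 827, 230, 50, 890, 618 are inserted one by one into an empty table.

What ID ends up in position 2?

827: h=1 → slot 1
230: h=6 → slot 6
50: h=1, probe 1,2 → slot 2
890: h=1, probe 1,2,3 → slot 3
618: h=2, probe 2,3,4 → slot 4
Table: [., 827, 50, 890, 618, ., 230]

50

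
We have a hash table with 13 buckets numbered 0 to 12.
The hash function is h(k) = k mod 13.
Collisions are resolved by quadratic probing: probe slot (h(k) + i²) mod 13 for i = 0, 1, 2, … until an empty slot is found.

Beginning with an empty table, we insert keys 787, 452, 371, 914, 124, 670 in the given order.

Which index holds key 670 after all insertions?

3

787: h=7 => slot 7
452: h=10 => slot 10
371: h=7, probe 7,8 => slot 8
914: h=4 => slot 4
124: h=7, probe 7,8,11 => slot 11
670: h=7, probe 7,8,11,3 => slot 3
Table: [_, _, _, 670, 914, _, _, 787, 371, _, 452, 124, _]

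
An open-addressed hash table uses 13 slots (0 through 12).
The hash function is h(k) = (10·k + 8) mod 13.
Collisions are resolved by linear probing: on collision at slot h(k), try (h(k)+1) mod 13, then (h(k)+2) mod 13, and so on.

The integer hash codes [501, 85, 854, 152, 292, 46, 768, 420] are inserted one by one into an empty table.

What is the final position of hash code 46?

2

501 hashes to 0; slot 0 is free → place at 0.
85 hashes to 0; 0 taken → place at 1.
854 hashes to 7; slot 7 is free → place at 7.
152 hashes to 7; 7 taken → place at 8.
292 hashes to 3; slot 3 is free → place at 3.
46 hashes to 0; 0,1 taken → place at 2.
768 hashes to 5; slot 5 is free → place at 5.
420 hashes to 9; slot 9 is free → place at 9.
Table: [501, 85, 46, 292, —, 768, —, 854, 152, 420, —, —, —]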